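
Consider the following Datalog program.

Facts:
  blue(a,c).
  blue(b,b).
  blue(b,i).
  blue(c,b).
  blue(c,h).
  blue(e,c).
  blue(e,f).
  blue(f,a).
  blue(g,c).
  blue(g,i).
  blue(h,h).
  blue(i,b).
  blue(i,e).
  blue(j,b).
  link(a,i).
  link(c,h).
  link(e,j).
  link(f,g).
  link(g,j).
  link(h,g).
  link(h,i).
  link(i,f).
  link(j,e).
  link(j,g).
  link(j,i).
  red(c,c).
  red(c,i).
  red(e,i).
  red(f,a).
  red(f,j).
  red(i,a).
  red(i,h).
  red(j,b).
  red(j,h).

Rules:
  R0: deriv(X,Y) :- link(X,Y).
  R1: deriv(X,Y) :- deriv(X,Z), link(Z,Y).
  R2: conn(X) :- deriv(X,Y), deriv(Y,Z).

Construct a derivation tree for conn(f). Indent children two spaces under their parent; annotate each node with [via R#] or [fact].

round 1: derive deriv(a,i) via R0 from link(a,i)
round 1: derive deriv(c,h) via R0 from link(c,h)
round 1: derive deriv(e,j) via R0 from link(e,j)
round 1: derive deriv(f,g) via R0 from link(f,g)
round 1: derive deriv(g,j) via R0 from link(g,j)
round 1: derive deriv(h,g) via R0 from link(h,g)
round 1: derive deriv(h,i) via R0 from link(h,i)
round 1: derive deriv(i,f) via R0 from link(i,f)
round 1: derive deriv(j,e) via R0 from link(j,e)
round 1: derive deriv(j,g) via R0 from link(j,g)
round 1: derive deriv(j,i) via R0 from link(j,i)
round 2: derive deriv(a,f) via R1 from deriv(a,i), link(i,f)
round 2: derive deriv(c,g) via R1 from deriv(c,h), link(h,g)
round 2: derive deriv(c,i) via R1 from deriv(c,h), link(h,i)
round 2: derive deriv(e,e) via R1 from deriv(e,j), link(j,e)
round 2: derive deriv(e,g) via R1 from deriv(e,j), link(j,g)
round 2: derive deriv(e,i) via R1 from deriv(e,j), link(j,i)
round 2: derive deriv(f,j) via R1 from deriv(f,g), link(g,j)
round 2: derive deriv(g,e) via R1 from deriv(g,j), link(j,e)
round 2: derive deriv(g,g) via R1 from deriv(g,j), link(j,g)
round 2: derive deriv(g,i) via R1 from deriv(g,j), link(j,i)
round 2: derive deriv(h,f) via R1 from deriv(h,i), link(i,f)
round 2: derive deriv(h,j) via R1 from deriv(h,g), link(g,j)
round 2: derive deriv(i,g) via R1 from deriv(i,f), link(f,g)
round 2: derive deriv(j,f) via R1 from deriv(j,i), link(i,f)
round 2: derive deriv(j,j) via R1 from deriv(j,e), link(e,j)
round 2: derive conn(a) via R2 from deriv(a,i), deriv(i,f)
round 2: derive conn(c) via R2 from deriv(c,h), deriv(h,g)
round 2: derive conn(e) via R2 from deriv(e,j), deriv(j,e)
round 2: derive conn(f) via R2 from deriv(f,g), deriv(g,j)
round 2: derive conn(g) via R2 from deriv(g,j), deriv(j,e)
round 2: derive conn(h) via R2 from deriv(h,g), deriv(g,j)
round 2: derive conn(i) via R2 from deriv(i,f), deriv(f,g)
round 2: derive conn(j) via R2 from deriv(j,e), deriv(e,j)
round 3: derive deriv(a,g) via R1 from deriv(a,f), link(f,g)
round 3: derive deriv(c,f) via R1 from deriv(c,i), link(i,f)
round 3: derive deriv(c,j) via R1 from deriv(c,g), link(g,j)
round 3: derive deriv(e,f) via R1 from deriv(e,i), link(i,f)
round 3: derive deriv(f,e) via R1 from deriv(f,j), link(j,e)
round 3: derive deriv(f,i) via R1 from deriv(f,j), link(j,i)
round 3: derive deriv(g,f) via R1 from deriv(g,i), link(i,f)
round 3: derive deriv(h,e) via R1 from deriv(h,j), link(j,e)
round 3: derive deriv(i,j) via R1 from deriv(i,g), link(g,j)
round 4: derive deriv(a,j) via R1 from deriv(a,g), link(g,j)
round 4: derive deriv(c,e) via R1 from deriv(c,j), link(j,e)
round 4: derive deriv(f,f) via R1 from deriv(f,i), link(i,f)
round 4: derive deriv(i,e) via R1 from deriv(i,j), link(j,e)
round 4: derive deriv(i,i) via R1 from deriv(i,j), link(j,i)
round 5: derive deriv(a,e) via R1 from deriv(a,j), link(j,e)

conn(f)  [via R2]
  deriv(f,g)  [via R0]
    link(f,g)  [fact]
  deriv(g,j)  [via R0]
    link(g,j)  [fact]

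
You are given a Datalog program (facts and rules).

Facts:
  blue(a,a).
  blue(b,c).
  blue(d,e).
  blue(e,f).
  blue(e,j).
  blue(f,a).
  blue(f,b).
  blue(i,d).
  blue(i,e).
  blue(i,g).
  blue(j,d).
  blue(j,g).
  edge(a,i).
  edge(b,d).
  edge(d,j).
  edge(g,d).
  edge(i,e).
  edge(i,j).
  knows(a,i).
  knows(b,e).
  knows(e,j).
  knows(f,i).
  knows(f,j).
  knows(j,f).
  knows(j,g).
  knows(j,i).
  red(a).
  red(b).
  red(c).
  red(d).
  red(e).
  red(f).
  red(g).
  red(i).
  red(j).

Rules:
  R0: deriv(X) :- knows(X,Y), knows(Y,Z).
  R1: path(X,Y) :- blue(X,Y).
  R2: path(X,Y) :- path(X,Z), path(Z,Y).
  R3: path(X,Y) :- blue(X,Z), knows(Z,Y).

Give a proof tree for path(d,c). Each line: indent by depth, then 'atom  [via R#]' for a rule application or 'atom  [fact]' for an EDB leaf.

path(d,c)  [via R2]
  path(d,f)  [via R2]
    path(d,e)  [via R1]
      blue(d,e)  [fact]
    path(e,f)  [via R1]
      blue(e,f)  [fact]
  path(f,c)  [via R2]
    path(f,b)  [via R1]
      blue(f,b)  [fact]
    path(b,c)  [via R1]
      blue(b,c)  [fact]

round 1: derive path(a,a) via R1 from blue(a,a)
round 1: derive path(b,c) via R1 from blue(b,c)
round 1: derive path(d,e) via R1 from blue(d,e)
round 1: derive path(e,f) via R1 from blue(e,f)
round 1: derive path(e,j) via R1 from blue(e,j)
round 1: derive path(f,a) via R1 from blue(f,a)
round 1: derive path(f,b) via R1 from blue(f,b)
round 1: derive path(i,d) via R1 from blue(i,d)
round 1: derive path(i,e) via R1 from blue(i,e)
round 1: derive path(i,g) via R1 from blue(i,g)
round 1: derive path(j,d) via R1 from blue(j,d)
round 1: derive path(j,g) via R1 from blue(j,g)
round 1: derive path(a,i) via R3 from blue(a,a), knows(a,i)
round 1: derive path(d,j) via R3 from blue(d,e), knows(e,j)
round 1: derive path(e,g) via R3 from blue(e,j), knows(j,g)
round 1: derive path(e,i) via R3 from blue(e,f), knows(f,i)
round 1: derive path(f,e) via R3 from blue(f,b), knows(b,e)
round 1: derive path(f,i) via R3 from blue(f,a), knows(a,i)
round 1: derive path(i,j) via R3 from blue(i,e), knows(e,j)
round 2: derive path(a,d) via R2 from path(a,i), path(i,d)
round 2: derive path(a,e) via R2 from path(a,i), path(i,e)
round 2: derive path(a,g) via R2 from path(a,i), path(i,g)
round 2: derive path(a,j) via R2 from path(a,i), path(i,j)
round 2: derive path(d,d) via R2 from path(d,j), path(j,d)
round 2: derive path(d,f) via R2 from path(d,e), path(e,f)
round 2: derive path(d,g) via R2 from path(d,e), path(e,g)
round 2: derive path(d,i) via R2 from path(d,e), path(e,i)
round 2: derive path(e,a) via R2 from path(e,f), path(f,a)
round 2: derive path(e,b) via R2 from path(e,f), path(f,b)
round 2: derive path(e,d) via R2 from path(e,i), path(i,d)
round 2: derive path(e,e) via R2 from path(e,f), path(f,e)
round 2: derive path(f,c) via R2 from path(f,b), path(b,c)
round 2: derive path(f,d) via R2 from path(f,i), path(i,d)
round 2: derive path(f,f) via R2 from path(f,e), path(e,f)
round 2: derive path(f,g) via R2 from path(f,e), path(e,g)
round 2: derive path(f,j) via R2 from path(f,e), path(e,j)
round 2: derive path(i,f) via R2 from path(i,e), path(e,f)
round 2: derive path(i,i) via R2 from path(i,e), path(e,i)
round 2: derive path(j,e) via R2 from path(j,d), path(d,e)
round 2: derive path(j,j) via R2 from path(j,d), path(d,j)
round 3: derive path(a,b) via R2 from path(a,e), path(e,b)
round 3: derive path(a,f) via R2 from path(a,d), path(d,f)
round 3: derive path(d,a) via R2 from path(d,e), path(e,a)
round 3: derive path(d,b) via R2 from path(d,e), path(e,b)
round 3: derive path(d,c) via R2 from path(d,f), path(f,c)
round 3: derive path(e,c) via R2 from path(e,b), path(b,c)
round 3: derive path(i,a) via R2 from path(i,e), path(e,a)
round 3: derive path(i,b) via R2 from path(i,e), path(e,b)
round 3: derive path(i,c) via R2 from path(i,f), path(f,c)
round 3: derive path(j,a) via R2 from path(j,e), path(e,a)
round 3: derive path(j,b) via R2 from path(j,e), path(e,b)
round 3: derive path(j,f) via R2 from path(j,d), path(d,f)
round 3: derive path(j,i) via R2 from path(j,d), path(d,i)
round 4: derive path(a,c) via R2 from path(a,b), path(b,c)
round 4: derive path(j,c) via R2 from path(j,b), path(b,c)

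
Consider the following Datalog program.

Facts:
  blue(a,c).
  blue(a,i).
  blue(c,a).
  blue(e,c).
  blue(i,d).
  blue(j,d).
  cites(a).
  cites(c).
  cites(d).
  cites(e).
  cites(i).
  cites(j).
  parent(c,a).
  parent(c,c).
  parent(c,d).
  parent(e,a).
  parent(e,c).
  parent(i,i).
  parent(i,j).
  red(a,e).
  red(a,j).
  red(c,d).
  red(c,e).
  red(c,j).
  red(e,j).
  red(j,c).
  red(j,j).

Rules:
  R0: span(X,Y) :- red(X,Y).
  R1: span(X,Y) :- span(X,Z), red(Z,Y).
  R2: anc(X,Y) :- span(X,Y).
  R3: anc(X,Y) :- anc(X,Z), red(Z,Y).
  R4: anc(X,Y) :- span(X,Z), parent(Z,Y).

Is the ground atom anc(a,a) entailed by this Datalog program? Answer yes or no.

yes

round 1: derive span(a,e) via R0 from red(a,e)
round 1: derive span(a,j) via R0 from red(a,j)
round 1: derive span(c,d) via R0 from red(c,d)
round 1: derive span(c,e) via R0 from red(c,e)
round 1: derive span(c,j) via R0 from red(c,j)
round 1: derive span(e,j) via R0 from red(e,j)
round 1: derive span(j,c) via R0 from red(j,c)
round 1: derive span(j,j) via R0 from red(j,j)
round 2: derive span(a,c) via R1 from span(a,j), red(j,c)
round 2: derive span(c,c) via R1 from span(c,j), red(j,c)
round 2: derive span(e,c) via R1 from span(e,j), red(j,c)
round 2: derive span(j,d) via R1 from span(j,c), red(c,d)
round 2: derive span(j,e) via R1 from span(j,c), red(c,e)
round 2: derive anc(a,e) via R2 from span(a,e)
round 2: derive anc(a,j) via R2 from span(a,j)
round 2: derive anc(c,d) via R2 from span(c,d)
round 2: derive anc(c,e) via R2 from span(c,e)
round 2: derive anc(c,j) via R2 from span(c,j)
round 2: derive anc(e,j) via R2 from span(e,j)
round 2: derive anc(j,c) via R2 from span(j,c)
round 2: derive anc(j,j) via R2 from span(j,j)
round 2: derive anc(a,a) via R4 from span(a,e), parent(e,a)
round 2: derive anc(a,c) via R4 from span(a,e), parent(e,c)
round 2: derive anc(c,a) via R4 from span(c,e), parent(e,a)
round 2: derive anc(c,c) via R4 from span(c,e), parent(e,c)
round 2: derive anc(j,a) via R4 from span(j,c), parent(c,a)
round 2: derive anc(j,d) via R4 from span(j,c), parent(c,d)
round 3: derive span(a,d) via R1 from span(a,c), red(c,d)
round 3: derive span(e,d) via R1 from span(e,c), red(c,d)
round 3: derive span(e,e) via R1 from span(e,c), red(c,e)
round 3: derive anc(e,c) via R2 from span(e,c)
round 3: derive anc(j,e) via R2 from span(j,e)
round 3: derive anc(a,d) via R3 from anc(a,c), red(c,d)
round 3: derive anc(e,a) via R4 from span(e,c), parent(c,a)
round 3: derive anc(e,d) via R4 from span(e,c), parent(c,d)
round 4: derive anc(e,e) via R2 from span(e,e)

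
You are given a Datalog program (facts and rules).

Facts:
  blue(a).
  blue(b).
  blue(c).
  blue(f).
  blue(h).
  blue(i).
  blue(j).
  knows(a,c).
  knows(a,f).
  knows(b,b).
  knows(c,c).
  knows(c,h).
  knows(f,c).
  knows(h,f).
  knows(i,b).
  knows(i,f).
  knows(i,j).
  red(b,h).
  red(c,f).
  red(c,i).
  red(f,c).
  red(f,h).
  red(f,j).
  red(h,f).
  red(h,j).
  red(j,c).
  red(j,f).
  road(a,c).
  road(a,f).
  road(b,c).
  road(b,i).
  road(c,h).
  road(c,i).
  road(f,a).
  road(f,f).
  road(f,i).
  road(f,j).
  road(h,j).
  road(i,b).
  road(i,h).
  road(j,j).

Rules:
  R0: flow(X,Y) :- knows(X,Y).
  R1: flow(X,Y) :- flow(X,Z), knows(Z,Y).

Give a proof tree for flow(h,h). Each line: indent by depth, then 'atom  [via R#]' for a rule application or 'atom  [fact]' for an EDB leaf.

round 1: derive flow(a,c) via R0 from knows(a,c)
round 1: derive flow(a,f) via R0 from knows(a,f)
round 1: derive flow(b,b) via R0 from knows(b,b)
round 1: derive flow(c,c) via R0 from knows(c,c)
round 1: derive flow(c,h) via R0 from knows(c,h)
round 1: derive flow(f,c) via R0 from knows(f,c)
round 1: derive flow(h,f) via R0 from knows(h,f)
round 1: derive flow(i,b) via R0 from knows(i,b)
round 1: derive flow(i,f) via R0 from knows(i,f)
round 1: derive flow(i,j) via R0 from knows(i,j)
round 2: derive flow(a,h) via R1 from flow(a,c), knows(c,h)
round 2: derive flow(c,f) via R1 from flow(c,h), knows(h,f)
round 2: derive flow(f,h) via R1 from flow(f,c), knows(c,h)
round 2: derive flow(h,c) via R1 from flow(h,f), knows(f,c)
round 2: derive flow(i,c) via R1 from flow(i,f), knows(f,c)
round 3: derive flow(f,f) via R1 from flow(f,h), knows(h,f)
round 3: derive flow(h,h) via R1 from flow(h,c), knows(c,h)
round 3: derive flow(i,h) via R1 from flow(i,c), knows(c,h)

flow(h,h)  [via R1]
  flow(h,c)  [via R1]
    flow(h,f)  [via R0]
      knows(h,f)  [fact]
    knows(f,c)  [fact]
  knows(c,h)  [fact]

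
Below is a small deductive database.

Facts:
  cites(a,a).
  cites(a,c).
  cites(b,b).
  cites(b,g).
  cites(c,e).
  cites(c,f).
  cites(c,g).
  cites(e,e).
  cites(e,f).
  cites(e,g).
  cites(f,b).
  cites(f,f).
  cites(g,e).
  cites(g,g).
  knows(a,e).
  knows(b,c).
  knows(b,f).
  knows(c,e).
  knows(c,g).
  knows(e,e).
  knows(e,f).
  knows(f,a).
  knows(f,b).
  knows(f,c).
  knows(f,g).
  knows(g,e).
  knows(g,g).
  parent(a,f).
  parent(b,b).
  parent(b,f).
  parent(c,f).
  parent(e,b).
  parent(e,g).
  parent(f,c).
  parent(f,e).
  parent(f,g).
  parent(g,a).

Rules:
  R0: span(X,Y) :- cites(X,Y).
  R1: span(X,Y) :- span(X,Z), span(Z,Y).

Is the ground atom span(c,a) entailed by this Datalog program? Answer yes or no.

no

round 1: derive span(a,a) via R0 from cites(a,a)
round 1: derive span(a,c) via R0 from cites(a,c)
round 1: derive span(b,b) via R0 from cites(b,b)
round 1: derive span(b,g) via R0 from cites(b,g)
round 1: derive span(c,e) via R0 from cites(c,e)
round 1: derive span(c,f) via R0 from cites(c,f)
round 1: derive span(c,g) via R0 from cites(c,g)
round 1: derive span(e,e) via R0 from cites(e,e)
round 1: derive span(e,f) via R0 from cites(e,f)
round 1: derive span(e,g) via R0 from cites(e,g)
round 1: derive span(f,b) via R0 from cites(f,b)
round 1: derive span(f,f) via R0 from cites(f,f)
round 1: derive span(g,e) via R0 from cites(g,e)
round 1: derive span(g,g) via R0 from cites(g,g)
round 2: derive span(a,e) via R1 from span(a,c), span(c,e)
round 2: derive span(a,f) via R1 from span(a,c), span(c,f)
round 2: derive span(a,g) via R1 from span(a,c), span(c,g)
round 2: derive span(b,e) via R1 from span(b,g), span(g,e)
round 2: derive span(c,b) via R1 from span(c,f), span(f,b)
round 2: derive span(e,b) via R1 from span(e,f), span(f,b)
round 2: derive span(f,g) via R1 from span(f,b), span(b,g)
round 2: derive span(g,f) via R1 from span(g,e), span(e,f)
round 3: derive span(a,b) via R1 from span(a,c), span(c,b)
round 3: derive span(b,f) via R1 from span(b,e), span(e,f)
round 3: derive span(f,e) via R1 from span(f,b), span(b,e)
round 3: derive span(g,b) via R1 from span(g,e), span(e,b)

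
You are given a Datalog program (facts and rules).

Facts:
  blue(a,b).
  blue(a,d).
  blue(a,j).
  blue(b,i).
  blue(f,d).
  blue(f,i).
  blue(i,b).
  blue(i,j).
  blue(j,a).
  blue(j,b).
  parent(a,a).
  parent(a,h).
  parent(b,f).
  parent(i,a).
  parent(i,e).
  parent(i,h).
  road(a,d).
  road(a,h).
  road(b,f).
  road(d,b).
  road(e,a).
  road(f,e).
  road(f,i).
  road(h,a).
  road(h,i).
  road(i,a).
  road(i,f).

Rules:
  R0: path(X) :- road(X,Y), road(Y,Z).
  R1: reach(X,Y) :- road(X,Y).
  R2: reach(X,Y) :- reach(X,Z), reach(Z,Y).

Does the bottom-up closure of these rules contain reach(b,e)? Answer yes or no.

yes

round 1: derive reach(a,d) via R1 from road(a,d)
round 1: derive reach(a,h) via R1 from road(a,h)
round 1: derive reach(b,f) via R1 from road(b,f)
round 1: derive reach(d,b) via R1 from road(d,b)
round 1: derive reach(e,a) via R1 from road(e,a)
round 1: derive reach(f,e) via R1 from road(f,e)
round 1: derive reach(f,i) via R1 from road(f,i)
round 1: derive reach(h,a) via R1 from road(h,a)
round 1: derive reach(h,i) via R1 from road(h,i)
round 1: derive reach(i,a) via R1 from road(i,a)
round 1: derive reach(i,f) via R1 from road(i,f)
round 2: derive reach(a,a) via R2 from reach(a,h), reach(h,a)
round 2: derive reach(a,b) via R2 from reach(a,d), reach(d,b)
round 2: derive reach(a,i) via R2 from reach(a,h), reach(h,i)
round 2: derive reach(b,e) via R2 from reach(b,f), reach(f,e)
round 2: derive reach(b,i) via R2 from reach(b,f), reach(f,i)
round 2: derive reach(d,f) via R2 from reach(d,b), reach(b,f)
round 2: derive reach(e,d) via R2 from reach(e,a), reach(a,d)
round 2: derive reach(e,h) via R2 from reach(e,a), reach(a,h)
round 2: derive reach(f,a) via R2 from reach(f,e), reach(e,a)
round 2: derive reach(f,f) via R2 from reach(f,i), reach(i,f)
round 2: derive reach(h,d) via R2 from reach(h,a), reach(a,d)
round 2: derive reach(h,f) via R2 from reach(h,i), reach(i,f)
round 2: derive reach(h,h) via R2 from reach(h,a), reach(a,h)
round 2: derive reach(i,d) via R2 from reach(i,a), reach(a,d)
round 2: derive reach(i,e) via R2 from reach(i,f), reach(f,e)
round 2: derive reach(i,h) via R2 from reach(i,a), reach(a,h)
round 2: derive reach(i,i) via R2 from reach(i,f), reach(f,i)
round 3: derive reach(a,e) via R2 from reach(a,b), reach(b,e)
round 3: derive reach(a,f) via R2 from reach(a,b), reach(b,f)
round 3: derive reach(b,a) via R2 from reach(b,e), reach(e,a)
round 3: derive reach(b,d) via R2 from reach(b,e), reach(e,d)
round 3: derive reach(b,h) via R2 from reach(b,e), reach(e,h)
round 3: derive reach(d,a) via R2 from reach(d,f), reach(f,a)
round 3: derive reach(d,e) via R2 from reach(d,b), reach(b,e)
round 3: derive reach(d,i) via R2 from reach(d,b), reach(b,i)
round 3: derive reach(e,b) via R2 from reach(e,a), reach(a,b)
round 3: derive reach(e,f) via R2 from reach(e,d), reach(d,f)
round 3: derive reach(e,i) via R2 from reach(e,a), reach(a,i)
round 3: derive reach(f,b) via R2 from reach(f,a), reach(a,b)
round 3: derive reach(f,d) via R2 from reach(f,a), reach(a,d)
round 3: derive reach(f,h) via R2 from reach(f,a), reach(a,h)
round 3: derive reach(h,b) via R2 from reach(h,a), reach(a,b)
round 3: derive reach(h,e) via R2 from reach(h,f), reach(f,e)
round 3: derive reach(i,b) via R2 from reach(i,a), reach(a,b)
round 4: derive reach(b,b) via R2 from reach(b,a), reach(a,b)
round 4: derive reach(d,d) via R2 from reach(d,a), reach(a,d)
round 4: derive reach(d,h) via R2 from reach(d,a), reach(a,h)
round 4: derive reach(e,e) via R2 from reach(e,a), reach(a,e)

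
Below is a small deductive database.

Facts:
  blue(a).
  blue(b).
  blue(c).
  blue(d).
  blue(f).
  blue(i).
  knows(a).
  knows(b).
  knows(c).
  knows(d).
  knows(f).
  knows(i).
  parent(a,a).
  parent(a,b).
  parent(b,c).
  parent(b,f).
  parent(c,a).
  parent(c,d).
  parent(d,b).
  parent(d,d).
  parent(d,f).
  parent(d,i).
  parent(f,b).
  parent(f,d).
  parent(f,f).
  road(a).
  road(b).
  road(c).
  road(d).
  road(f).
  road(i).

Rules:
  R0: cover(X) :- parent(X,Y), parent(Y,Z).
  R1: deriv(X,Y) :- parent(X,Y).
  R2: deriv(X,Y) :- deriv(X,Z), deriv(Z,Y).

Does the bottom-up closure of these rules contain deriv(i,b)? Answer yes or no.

round 1: derive deriv(a,a) via R1 from parent(a,a)
round 1: derive deriv(a,b) via R1 from parent(a,b)
round 1: derive deriv(b,c) via R1 from parent(b,c)
round 1: derive deriv(b,f) via R1 from parent(b,f)
round 1: derive deriv(c,a) via R1 from parent(c,a)
round 1: derive deriv(c,d) via R1 from parent(c,d)
round 1: derive deriv(d,b) via R1 from parent(d,b)
round 1: derive deriv(d,d) via R1 from parent(d,d)
round 1: derive deriv(d,f) via R1 from parent(d,f)
round 1: derive deriv(d,i) via R1 from parent(d,i)
round 1: derive deriv(f,b) via R1 from parent(f,b)
round 1: derive deriv(f,d) via R1 from parent(f,d)
round 1: derive deriv(f,f) via R1 from parent(f,f)
round 2: derive deriv(a,c) via R2 from deriv(a,b), deriv(b,c)
round 2: derive deriv(a,f) via R2 from deriv(a,b), deriv(b,f)
round 2: derive deriv(b,a) via R2 from deriv(b,c), deriv(c,a)
round 2: derive deriv(b,b) via R2 from deriv(b,f), deriv(f,b)
round 2: derive deriv(b,d) via R2 from deriv(b,c), deriv(c,d)
round 2: derive deriv(c,b) via R2 from deriv(c,a), deriv(a,b)
round 2: derive deriv(c,f) via R2 from deriv(c,d), deriv(d,f)
round 2: derive deriv(c,i) via R2 from deriv(c,d), deriv(d,i)
round 2: derive deriv(d,c) via R2 from deriv(d,b), deriv(b,c)
round 2: derive deriv(f,c) via R2 from deriv(f,b), deriv(b,c)
round 2: derive deriv(f,i) via R2 from deriv(f,d), deriv(d,i)
round 3: derive deriv(a,d) via R2 from deriv(a,b), deriv(b,d)
round 3: derive deriv(a,i) via R2 from deriv(a,c), deriv(c,i)
round 3: derive deriv(b,i) via R2 from deriv(b,c), deriv(c,i)
round 3: derive deriv(c,c) via R2 from deriv(c,a), deriv(a,c)
round 3: derive deriv(d,a) via R2 from deriv(d,b), deriv(b,a)
round 3: derive deriv(f,a) via R2 from deriv(f,b), deriv(b,a)

no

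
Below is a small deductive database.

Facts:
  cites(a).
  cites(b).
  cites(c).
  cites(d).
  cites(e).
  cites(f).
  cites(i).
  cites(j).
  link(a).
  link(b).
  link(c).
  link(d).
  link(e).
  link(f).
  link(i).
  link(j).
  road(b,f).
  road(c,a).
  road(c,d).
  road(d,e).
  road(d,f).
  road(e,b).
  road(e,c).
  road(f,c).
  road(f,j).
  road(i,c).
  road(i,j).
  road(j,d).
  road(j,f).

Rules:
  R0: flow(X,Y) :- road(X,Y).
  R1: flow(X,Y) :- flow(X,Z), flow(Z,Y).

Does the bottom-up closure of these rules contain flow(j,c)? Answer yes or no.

round 1: derive flow(b,f) via R0 from road(b,f)
round 1: derive flow(c,a) via R0 from road(c,a)
round 1: derive flow(c,d) via R0 from road(c,d)
round 1: derive flow(d,e) via R0 from road(d,e)
round 1: derive flow(d,f) via R0 from road(d,f)
round 1: derive flow(e,b) via R0 from road(e,b)
round 1: derive flow(e,c) via R0 from road(e,c)
round 1: derive flow(f,c) via R0 from road(f,c)
round 1: derive flow(f,j) via R0 from road(f,j)
round 1: derive flow(i,c) via R0 from road(i,c)
round 1: derive flow(i,j) via R0 from road(i,j)
round 1: derive flow(j,d) via R0 from road(j,d)
round 1: derive flow(j,f) via R0 from road(j,f)
round 2: derive flow(b,c) via R1 from flow(b,f), flow(f,c)
round 2: derive flow(b,j) via R1 from flow(b,f), flow(f,j)
round 2: derive flow(c,e) via R1 from flow(c,d), flow(d,e)
round 2: derive flow(c,f) via R1 from flow(c,d), flow(d,f)
round 2: derive flow(d,b) via R1 from flow(d,e), flow(e,b)
round 2: derive flow(d,c) via R1 from flow(d,e), flow(e,c)
round 2: derive flow(d,j) via R1 from flow(d,f), flow(f,j)
round 2: derive flow(e,a) via R1 from flow(e,c), flow(c,a)
round 2: derive flow(e,d) via R1 from flow(e,c), flow(c,d)
round 2: derive flow(e,f) via R1 from flow(e,b), flow(b,f)
round 2: derive flow(f,a) via R1 from flow(f,c), flow(c,a)
round 2: derive flow(f,d) via R1 from flow(f,c), flow(c,d)
round 2: derive flow(f,f) via R1 from flow(f,j), flow(j,f)
round 2: derive flow(i,a) via R1 from flow(i,c), flow(c,a)
round 2: derive flow(i,d) via R1 from flow(i,c), flow(c,d)
round 2: derive flow(i,f) via R1 from flow(i,j), flow(j,f)
round 2: derive flow(j,c) via R1 from flow(j,f), flow(f,c)
round 2: derive flow(j,e) via R1 from flow(j,d), flow(d,e)
round 2: derive flow(j,j) via R1 from flow(j,f), flow(f,j)
round 3: derive flow(b,a) via R1 from flow(b,c), flow(c,a)
round 3: derive flow(b,d) via R1 from flow(b,c), flow(c,d)
round 3: derive flow(b,e) via R1 from flow(b,c), flow(c,e)
round 3: derive flow(c,b) via R1 from flow(c,d), flow(d,b)
round 3: derive flow(c,c) via R1 from flow(c,d), flow(d,c)
round 3: derive flow(c,j) via R1 from flow(c,d), flow(d,j)
round 3: derive flow(d,a) via R1 from flow(d,c), flow(c,a)
round 3: derive flow(d,d) via R1 from flow(d,c), flow(c,d)
round 3: derive flow(e,e) via R1 from flow(e,c), flow(c,e)
round 3: derive flow(e,j) via R1 from flow(e,b), flow(b,j)
round 3: derive flow(f,b) via R1 from flow(f,d), flow(d,b)
round 3: derive flow(f,e) via R1 from flow(f,c), flow(c,e)
round 3: derive flow(i,b) via R1 from flow(i,d), flow(d,b)
round 3: derive flow(i,e) via R1 from flow(i,c), flow(c,e)
round 3: derive flow(j,a) via R1 from flow(j,c), flow(c,a)
round 3: derive flow(j,b) via R1 from flow(j,d), flow(d,b)
round 4: derive flow(b,b) via R1 from flow(b,c), flow(c,b)

yes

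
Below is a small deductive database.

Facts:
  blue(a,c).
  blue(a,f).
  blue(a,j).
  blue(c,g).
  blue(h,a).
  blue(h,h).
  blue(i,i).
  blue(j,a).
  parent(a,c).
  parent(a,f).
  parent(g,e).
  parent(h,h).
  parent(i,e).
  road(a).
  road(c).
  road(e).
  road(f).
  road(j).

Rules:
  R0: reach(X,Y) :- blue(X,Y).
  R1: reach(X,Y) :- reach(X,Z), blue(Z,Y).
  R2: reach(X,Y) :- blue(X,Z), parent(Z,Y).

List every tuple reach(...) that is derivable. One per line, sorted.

reach(a,a)
reach(a,c)
reach(a,f)
reach(a,g)
reach(a,j)
reach(c,e)
reach(c,g)
reach(h,a)
reach(h,c)
reach(h,f)
reach(h,g)
reach(h,h)
reach(h,j)
reach(i,e)
reach(i,i)
reach(j,a)
reach(j,c)
reach(j,f)
reach(j,g)
reach(j,j)

round 1: derive reach(a,c) via R0 from blue(a,c)
round 1: derive reach(a,f) via R0 from blue(a,f)
round 1: derive reach(a,j) via R0 from blue(a,j)
round 1: derive reach(c,g) via R0 from blue(c,g)
round 1: derive reach(h,a) via R0 from blue(h,a)
round 1: derive reach(h,h) via R0 from blue(h,h)
round 1: derive reach(i,i) via R0 from blue(i,i)
round 1: derive reach(j,a) via R0 from blue(j,a)
round 1: derive reach(c,e) via R2 from blue(c,g), parent(g,e)
round 1: derive reach(h,c) via R2 from blue(h,a), parent(a,c)
round 1: derive reach(h,f) via R2 from blue(h,a), parent(a,f)
round 1: derive reach(i,e) via R2 from blue(i,i), parent(i,e)
round 1: derive reach(j,c) via R2 from blue(j,a), parent(a,c)
round 1: derive reach(j,f) via R2 from blue(j,a), parent(a,f)
round 2: derive reach(a,a) via R1 from reach(a,j), blue(j,a)
round 2: derive reach(a,g) via R1 from reach(a,c), blue(c,g)
round 2: derive reach(h,g) via R1 from reach(h,c), blue(c,g)
round 2: derive reach(h,j) via R1 from reach(h,a), blue(a,j)
round 2: derive reach(j,g) via R1 from reach(j,c), blue(c,g)
round 2: derive reach(j,j) via R1 from reach(j,a), blue(a,j)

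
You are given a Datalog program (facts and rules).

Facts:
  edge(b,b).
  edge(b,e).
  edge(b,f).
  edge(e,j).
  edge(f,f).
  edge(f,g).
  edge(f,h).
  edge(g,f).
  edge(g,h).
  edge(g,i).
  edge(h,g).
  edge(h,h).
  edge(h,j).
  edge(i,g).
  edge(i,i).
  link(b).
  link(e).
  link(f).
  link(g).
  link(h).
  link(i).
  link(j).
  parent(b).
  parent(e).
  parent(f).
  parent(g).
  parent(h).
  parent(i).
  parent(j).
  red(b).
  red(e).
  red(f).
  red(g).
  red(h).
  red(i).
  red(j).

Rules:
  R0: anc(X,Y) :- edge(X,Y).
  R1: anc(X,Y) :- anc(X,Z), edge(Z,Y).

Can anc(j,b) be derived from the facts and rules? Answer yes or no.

no

round 1: derive anc(b,b) via R0 from edge(b,b)
round 1: derive anc(b,e) via R0 from edge(b,e)
round 1: derive anc(b,f) via R0 from edge(b,f)
round 1: derive anc(e,j) via R0 from edge(e,j)
round 1: derive anc(f,f) via R0 from edge(f,f)
round 1: derive anc(f,g) via R0 from edge(f,g)
round 1: derive anc(f,h) via R0 from edge(f,h)
round 1: derive anc(g,f) via R0 from edge(g,f)
round 1: derive anc(g,h) via R0 from edge(g,h)
round 1: derive anc(g,i) via R0 from edge(g,i)
round 1: derive anc(h,g) via R0 from edge(h,g)
round 1: derive anc(h,h) via R0 from edge(h,h)
round 1: derive anc(h,j) via R0 from edge(h,j)
round 1: derive anc(i,g) via R0 from edge(i,g)
round 1: derive anc(i,i) via R0 from edge(i,i)
round 2: derive anc(b,g) via R1 from anc(b,f), edge(f,g)
round 2: derive anc(b,h) via R1 from anc(b,f), edge(f,h)
round 2: derive anc(b,j) via R1 from anc(b,e), edge(e,j)
round 2: derive anc(f,i) via R1 from anc(f,g), edge(g,i)
round 2: derive anc(f,j) via R1 from anc(f,h), edge(h,j)
round 2: derive anc(g,g) via R1 from anc(g,f), edge(f,g)
round 2: derive anc(g,j) via R1 from anc(g,h), edge(h,j)
round 2: derive anc(h,f) via R1 from anc(h,g), edge(g,f)
round 2: derive anc(h,i) via R1 from anc(h,g), edge(g,i)
round 2: derive anc(i,f) via R1 from anc(i,g), edge(g,f)
round 2: derive anc(i,h) via R1 from anc(i,g), edge(g,h)
round 3: derive anc(b,i) via R1 from anc(b,g), edge(g,i)
round 3: derive anc(i,j) via R1 from anc(i,h), edge(h,j)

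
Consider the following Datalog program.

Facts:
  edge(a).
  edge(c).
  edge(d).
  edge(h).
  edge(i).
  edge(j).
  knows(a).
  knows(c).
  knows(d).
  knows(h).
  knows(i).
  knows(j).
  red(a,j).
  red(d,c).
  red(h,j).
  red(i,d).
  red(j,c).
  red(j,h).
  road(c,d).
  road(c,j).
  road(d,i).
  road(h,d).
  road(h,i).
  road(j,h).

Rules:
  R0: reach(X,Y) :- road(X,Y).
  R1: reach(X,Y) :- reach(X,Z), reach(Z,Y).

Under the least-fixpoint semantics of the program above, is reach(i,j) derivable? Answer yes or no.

round 1: derive reach(c,d) via R0 from road(c,d)
round 1: derive reach(c,j) via R0 from road(c,j)
round 1: derive reach(d,i) via R0 from road(d,i)
round 1: derive reach(h,d) via R0 from road(h,d)
round 1: derive reach(h,i) via R0 from road(h,i)
round 1: derive reach(j,h) via R0 from road(j,h)
round 2: derive reach(c,h) via R1 from reach(c,j), reach(j,h)
round 2: derive reach(c,i) via R1 from reach(c,d), reach(d,i)
round 2: derive reach(j,d) via R1 from reach(j,h), reach(h,d)
round 2: derive reach(j,i) via R1 from reach(j,h), reach(h,i)

no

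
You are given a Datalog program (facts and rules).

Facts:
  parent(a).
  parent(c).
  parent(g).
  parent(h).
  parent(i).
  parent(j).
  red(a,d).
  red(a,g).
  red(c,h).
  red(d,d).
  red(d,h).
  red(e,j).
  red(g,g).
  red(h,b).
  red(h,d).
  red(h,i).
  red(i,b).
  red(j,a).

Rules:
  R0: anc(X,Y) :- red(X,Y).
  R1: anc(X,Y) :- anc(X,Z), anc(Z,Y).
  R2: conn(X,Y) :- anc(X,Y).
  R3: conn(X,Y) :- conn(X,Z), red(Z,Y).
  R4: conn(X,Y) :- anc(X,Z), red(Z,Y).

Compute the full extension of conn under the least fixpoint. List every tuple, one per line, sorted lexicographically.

round 1: derive anc(a,d) via R0 from red(a,d)
round 1: derive anc(a,g) via R0 from red(a,g)
round 1: derive anc(c,h) via R0 from red(c,h)
round 1: derive anc(d,d) via R0 from red(d,d)
round 1: derive anc(d,h) via R0 from red(d,h)
round 1: derive anc(e,j) via R0 from red(e,j)
round 1: derive anc(g,g) via R0 from red(g,g)
round 1: derive anc(h,b) via R0 from red(h,b)
round 1: derive anc(h,d) via R0 from red(h,d)
round 1: derive anc(h,i) via R0 from red(h,i)
round 1: derive anc(i,b) via R0 from red(i,b)
round 1: derive anc(j,a) via R0 from red(j,a)
round 2: derive anc(a,h) via R1 from anc(a,d), anc(d,h)
round 2: derive anc(c,b) via R1 from anc(c,h), anc(h,b)
round 2: derive anc(c,d) via R1 from anc(c,h), anc(h,d)
round 2: derive anc(c,i) via R1 from anc(c,h), anc(h,i)
round 2: derive anc(d,b) via R1 from anc(d,h), anc(h,b)
round 2: derive anc(d,i) via R1 from anc(d,h), anc(h,i)
round 2: derive anc(e,a) via R1 from anc(e,j), anc(j,a)
round 2: derive anc(h,h) via R1 from anc(h,d), anc(d,h)
round 2: derive anc(j,d) via R1 from anc(j,a), anc(a,d)
round 2: derive anc(j,g) via R1 from anc(j,a), anc(a,g)
round 2: derive conn(a,d) via R2 from anc(a,d)
round 2: derive conn(a,g) via R2 from anc(a,g)
round 2: derive conn(c,h) via R2 from anc(c,h)
round 2: derive conn(d,d) via R2 from anc(d,d)
round 2: derive conn(d,h) via R2 from anc(d,h)
round 2: derive conn(e,j) via R2 from anc(e,j)
round 2: derive conn(g,g) via R2 from anc(g,g)
round 2: derive conn(h,b) via R2 from anc(h,b)
round 2: derive conn(h,d) via R2 from anc(h,d)
round 2: derive conn(h,i) via R2 from anc(h,i)
round 2: derive conn(i,b) via R2 from anc(i,b)
round 2: derive conn(j,a) via R2 from anc(j,a)
round 2: derive conn(a,h) via R4 from anc(a,d), red(d,h)
round 2: derive conn(c,b) via R4 from anc(c,h), red(h,b)
round 2: derive conn(c,d) via R4 from anc(c,h), red(h,d)
round 2: derive conn(c,i) via R4 from anc(c,h), red(h,i)
round 2: derive conn(d,b) via R4 from anc(d,h), red(h,b)
round 2: derive conn(d,i) via R4 from anc(d,h), red(h,i)
round 2: derive conn(e,a) via R4 from anc(e,j), red(j,a)
round 2: derive conn(h,h) via R4 from anc(h,d), red(d,h)
round 2: derive conn(j,d) via R4 from anc(j,a), red(a,d)
round 2: derive conn(j,g) via R4 from anc(j,a), red(a,g)
round 3: derive anc(a,b) via R1 from anc(a,d), anc(d,b)
round 3: derive anc(a,i) via R1 from anc(a,d), anc(d,i)
round 3: derive anc(e,d) via R1 from anc(e,a), anc(a,d)
round 3: derive anc(e,g) via R1 from anc(e,a), anc(a,g)
round 3: derive anc(e,h) via R1 from anc(e,a), anc(a,h)
round 3: derive anc(j,b) via R1 from anc(j,d), anc(d,b)
round 3: derive anc(j,h) via R1 from anc(j,a), anc(a,h)
round 3: derive anc(j,i) via R1 from anc(j,d), anc(d,i)
round 3: derive conn(a,b) via R3 from conn(a,h), red(h,b)
round 3: derive conn(a,i) via R3 from conn(a,h), red(h,i)
round 3: derive conn(e,d) via R3 from conn(e,a), red(a,d)
round 3: derive conn(e,g) via R3 from conn(e,a), red(a,g)
round 3: derive conn(j,h) via R3 from conn(j,d), red(d,h)
round 4: derive anc(e,b) via R1 from anc(e,a), anc(a,b)
round 4: derive anc(e,i) via R1 from anc(e,a), anc(a,i)
round 4: derive conn(e,h) via R2 from anc(e,h)
round 4: derive conn(j,b) via R2 from anc(j,b)
round 4: derive conn(j,i) via R2 from anc(j,i)
round 4: derive conn(e,b) via R4 from anc(e,h), red(h,b)
round 4: derive conn(e,i) via R4 from anc(e,h), red(h,i)

conn(a,b)
conn(a,d)
conn(a,g)
conn(a,h)
conn(a,i)
conn(c,b)
conn(c,d)
conn(c,h)
conn(c,i)
conn(d,b)
conn(d,d)
conn(d,h)
conn(d,i)
conn(e,a)
conn(e,b)
conn(e,d)
conn(e,g)
conn(e,h)
conn(e,i)
conn(e,j)
conn(g,g)
conn(h,b)
conn(h,d)
conn(h,h)
conn(h,i)
conn(i,b)
conn(j,a)
conn(j,b)
conn(j,d)
conn(j,g)
conn(j,h)
conn(j,i)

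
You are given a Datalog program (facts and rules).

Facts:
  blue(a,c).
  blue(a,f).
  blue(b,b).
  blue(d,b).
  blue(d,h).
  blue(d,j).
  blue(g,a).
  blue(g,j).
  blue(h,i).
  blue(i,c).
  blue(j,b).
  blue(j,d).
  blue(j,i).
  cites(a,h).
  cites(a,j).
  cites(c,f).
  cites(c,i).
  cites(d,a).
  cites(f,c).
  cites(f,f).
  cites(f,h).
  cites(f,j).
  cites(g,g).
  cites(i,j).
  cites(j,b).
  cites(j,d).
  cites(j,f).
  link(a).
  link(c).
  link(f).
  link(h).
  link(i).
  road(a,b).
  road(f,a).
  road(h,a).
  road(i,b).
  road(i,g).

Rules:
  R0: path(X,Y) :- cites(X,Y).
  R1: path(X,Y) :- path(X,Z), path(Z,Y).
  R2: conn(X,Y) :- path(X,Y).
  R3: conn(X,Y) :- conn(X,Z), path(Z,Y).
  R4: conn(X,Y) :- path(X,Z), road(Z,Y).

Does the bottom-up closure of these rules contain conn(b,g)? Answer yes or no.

round 1: derive path(a,h) via R0 from cites(a,h)
round 1: derive path(a,j) via R0 from cites(a,j)
round 1: derive path(c,f) via R0 from cites(c,f)
round 1: derive path(c,i) via R0 from cites(c,i)
round 1: derive path(d,a) via R0 from cites(d,a)
round 1: derive path(f,c) via R0 from cites(f,c)
round 1: derive path(f,f) via R0 from cites(f,f)
round 1: derive path(f,h) via R0 from cites(f,h)
round 1: derive path(f,j) via R0 from cites(f,j)
round 1: derive path(g,g) via R0 from cites(g,g)
round 1: derive path(i,j) via R0 from cites(i,j)
round 1: derive path(j,b) via R0 from cites(j,b)
round 1: derive path(j,d) via R0 from cites(j,d)
round 1: derive path(j,f) via R0 from cites(j,f)
round 2: derive path(a,b) via R1 from path(a,j), path(j,b)
round 2: derive path(a,d) via R1 from path(a,j), path(j,d)
round 2: derive path(a,f) via R1 from path(a,j), path(j,f)
round 2: derive path(c,c) via R1 from path(c,f), path(f,c)
round 2: derive path(c,h) via R1 from path(c,f), path(f,h)
round 2: derive path(c,j) via R1 from path(c,f), path(f,j)
round 2: derive path(d,h) via R1 from path(d,a), path(a,h)
round 2: derive path(d,j) via R1 from path(d,a), path(a,j)
round 2: derive path(f,b) via R1 from path(f,j), path(j,b)
round 2: derive path(f,d) via R1 from path(f,j), path(j,d)
round 2: derive path(f,i) via R1 from path(f,c), path(c,i)
round 2: derive path(i,b) via R1 from path(i,j), path(j,b)
round 2: derive path(i,d) via R1 from path(i,j), path(j,d)
round 2: derive path(i,f) via R1 from path(i,j), path(j,f)
round 2: derive path(j,a) via R1 from path(j,d), path(d,a)
round 2: derive path(j,c) via R1 from path(j,f), path(f,c)
round 2: derive path(j,h) via R1 from path(j,f), path(f,h)
round 2: derive path(j,j) via R1 from path(j,f), path(f,j)
round 2: derive conn(a,h) via R2 from path(a,h)
round 2: derive conn(a,j) via R2 from path(a,j)
round 2: derive conn(c,f) via R2 from path(c,f)
round 2: derive conn(c,i) via R2 from path(c,i)
round 2: derive conn(d,a) via R2 from path(d,a)
round 2: derive conn(f,c) via R2 from path(f,c)
round 2: derive conn(f,f) via R2 from path(f,f)
round 2: derive conn(f,h) via R2 from path(f,h)
round 2: derive conn(f,j) via R2 from path(f,j)
round 2: derive conn(g,g) via R2 from path(g,g)
round 2: derive conn(i,j) via R2 from path(i,j)
round 2: derive conn(j,b) via R2 from path(j,b)
round 2: derive conn(j,d) via R2 from path(j,d)
round 2: derive conn(j,f) via R2 from path(j,f)
round 2: derive conn(a,a) via R4 from path(a,h), road(h,a)
round 2: derive conn(c,a) via R4 from path(c,f), road(f,a)
round 2: derive conn(c,b) via R4 from path(c,i), road(i,b)
round 2: derive conn(c,g) via R4 from path(c,i), road(i,g)
round 2: derive conn(d,b) via R4 from path(d,a), road(a,b)
round 2: derive conn(f,a) via R4 from path(f,f), road(f,a)
round 2: derive conn(j,a) via R4 from path(j,f), road(f,a)
round 3: derive path(a,a) via R1 from path(a,d), path(d,a)
round 3: derive path(a,c) via R1 from path(a,f), path(f,c)
round 3: derive path(a,i) via R1 from path(a,f), path(f,i)
round 3: derive path(c,a) via R1 from path(c,j), path(j,a)
round 3: derive path(c,b) via R1 from path(c,f), path(f,b)
round 3: derive path(c,d) via R1 from path(c,f), path(f,d)
round 3: derive path(d,b) via R1 from path(d,a), path(a,b)
round 3: derive path(d,c) via R1 from path(d,j), path(j,c)
round 3: derive path(d,d) via R1 from path(d,a), path(a,d)
round 3: derive path(d,f) via R1 from path(d,a), path(a,f)
round 3: derive path(f,a) via R1 from path(f,d), path(d,a)
round 3: derive path(i,a) via R1 from path(i,d), path(d,a)
round 3: derive path(i,c) via R1 from path(i,f), path(f,c)
round 3: derive path(i,h) via R1 from path(i,d), path(d,h)
round 3: derive path(i,i) via R1 from path(i,f), path(f,i)
round 3: derive path(j,i) via R1 from path(j,c), path(c,i)
round 3: derive conn(a,b) via R2 from path(a,b)
round 3: derive conn(a,d) via R2 from path(a,d)
round 3: derive conn(a,f) via R2 from path(a,f)
round 3: derive conn(c,c) via R2 from path(c,c)
round 3: derive conn(c,h) via R2 from path(c,h)
round 3: derive conn(c,j) via R2 from path(c,j)
round 3: derive conn(d,h) via R2 from path(d,h)
round 3: derive conn(d,j) via R2 from path(d,j)
round 3: derive conn(f,b) via R2 from path(f,b)
round 3: derive conn(f,d) via R2 from path(f,d)
round 3: derive conn(f,i) via R2 from path(f,i)
round 3: derive conn(i,b) via R2 from path(i,b)
round 3: derive conn(i,d) via R2 from path(i,d)
round 3: derive conn(i,f) via R2 from path(i,f)
round 3: derive conn(j,c) via R2 from path(j,c)
round 3: derive conn(j,h) via R2 from path(j,h)
round 3: derive conn(j,j) via R2 from path(j,j)
round 3: derive conn(a,c) via R3 from conn(a,j), path(j,c)
round 3: derive conn(c,d) via R3 from conn(c,a), path(a,d)
round 3: derive conn(d,d) via R3 from conn(d,a), path(a,d)
round 3: derive conn(d,f) via R3 from conn(d,a), path(a,f)
round 3: derive conn(i,a) via R3 from conn(i,j), path(j,a)
round 3: derive conn(i,c) via R3 from conn(i,j), path(j,c)
round 3: derive conn(i,h) via R3 from conn(i,j), path(j,h)
round 3: derive conn(j,i) via R3 from conn(j,f), path(f,i)
round 3: derive conn(f,g) via R4 from path(f,i), road(i,g)
round 4: derive path(d,i) via R1 from path(d,a), path(a,i)
round 4: derive conn(a,i) via R2 from path(a,i)
round 4: derive conn(d,c) via R2 from path(d,c)
round 4: derive conn(i,i) via R2 from path(i,i)
round 4: derive conn(d,i) via R3 from conn(d,a), path(a,i)
round 4: derive conn(a,g) via R4 from path(a,i), road(i,g)
round 4: derive conn(i,g) via R4 from path(i,i), road(i,g)
round 4: derive conn(j,g) via R4 from path(j,i), road(i,g)
round 5: derive conn(d,g) via R4 from path(d,i), road(i,g)

no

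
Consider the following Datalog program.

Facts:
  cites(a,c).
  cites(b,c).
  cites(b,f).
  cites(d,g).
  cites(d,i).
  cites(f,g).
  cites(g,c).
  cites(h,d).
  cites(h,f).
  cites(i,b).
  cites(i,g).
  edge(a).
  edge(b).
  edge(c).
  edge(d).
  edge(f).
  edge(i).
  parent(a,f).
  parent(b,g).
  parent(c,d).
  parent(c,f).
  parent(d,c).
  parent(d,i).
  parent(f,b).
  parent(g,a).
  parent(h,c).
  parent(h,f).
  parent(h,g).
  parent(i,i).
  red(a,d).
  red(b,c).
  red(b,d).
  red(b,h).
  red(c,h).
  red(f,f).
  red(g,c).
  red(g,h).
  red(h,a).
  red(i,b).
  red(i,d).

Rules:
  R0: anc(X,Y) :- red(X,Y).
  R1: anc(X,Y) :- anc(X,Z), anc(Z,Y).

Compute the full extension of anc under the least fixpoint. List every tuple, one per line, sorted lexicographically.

round 1: derive anc(a,d) via R0 from red(a,d)
round 1: derive anc(b,c) via R0 from red(b,c)
round 1: derive anc(b,d) via R0 from red(b,d)
round 1: derive anc(b,h) via R0 from red(b,h)
round 1: derive anc(c,h) via R0 from red(c,h)
round 1: derive anc(f,f) via R0 from red(f,f)
round 1: derive anc(g,c) via R0 from red(g,c)
round 1: derive anc(g,h) via R0 from red(g,h)
round 1: derive anc(h,a) via R0 from red(h,a)
round 1: derive anc(i,b) via R0 from red(i,b)
round 1: derive anc(i,d) via R0 from red(i,d)
round 2: derive anc(b,a) via R1 from anc(b,h), anc(h,a)
round 2: derive anc(c,a) via R1 from anc(c,h), anc(h,a)
round 2: derive anc(g,a) via R1 from anc(g,h), anc(h,a)
round 2: derive anc(h,d) via R1 from anc(h,a), anc(a,d)
round 2: derive anc(i,c) via R1 from anc(i,b), anc(b,c)
round 2: derive anc(i,h) via R1 from anc(i,b), anc(b,h)
round 3: derive anc(c,d) via R1 from anc(c,a), anc(a,d)
round 3: derive anc(g,d) via R1 from anc(g,a), anc(a,d)
round 3: derive anc(i,a) via R1 from anc(i,b), anc(b,a)

anc(a,d)
anc(b,a)
anc(b,c)
anc(b,d)
anc(b,h)
anc(c,a)
anc(c,d)
anc(c,h)
anc(f,f)
anc(g,a)
anc(g,c)
anc(g,d)
anc(g,h)
anc(h,a)
anc(h,d)
anc(i,a)
anc(i,b)
anc(i,c)
anc(i,d)
anc(i,h)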